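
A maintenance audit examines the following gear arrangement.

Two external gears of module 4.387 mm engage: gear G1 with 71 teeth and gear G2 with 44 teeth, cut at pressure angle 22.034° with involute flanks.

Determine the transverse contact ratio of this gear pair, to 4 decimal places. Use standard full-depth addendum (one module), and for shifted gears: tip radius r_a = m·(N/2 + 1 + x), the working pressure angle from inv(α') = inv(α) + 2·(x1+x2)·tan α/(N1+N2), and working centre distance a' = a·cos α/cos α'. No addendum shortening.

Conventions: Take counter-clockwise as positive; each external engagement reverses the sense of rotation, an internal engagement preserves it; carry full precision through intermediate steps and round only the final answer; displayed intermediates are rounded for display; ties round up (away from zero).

1.6674

topology: single-mesh involute geometry — m = 4.387, 71T/44T pair
base radii: r_b1 = 144.363577, r_b2 = 89.464752
tip radii: r_a1 = 160.125500, r_a2 = 100.901000
no profile shift: α' = α, a' = a
action lengths: √(r_a1²−r_b1²) = 69.277221, √(r_a2²−r_b2²) = 46.659082
base pitch p_b = π·m·cos α = 12.775537
CR = (69.277221 + 46.659082 − 252.252500·sin 22.03400°)/12.775537 = 1.667412
contact ratio ≈ 1.6674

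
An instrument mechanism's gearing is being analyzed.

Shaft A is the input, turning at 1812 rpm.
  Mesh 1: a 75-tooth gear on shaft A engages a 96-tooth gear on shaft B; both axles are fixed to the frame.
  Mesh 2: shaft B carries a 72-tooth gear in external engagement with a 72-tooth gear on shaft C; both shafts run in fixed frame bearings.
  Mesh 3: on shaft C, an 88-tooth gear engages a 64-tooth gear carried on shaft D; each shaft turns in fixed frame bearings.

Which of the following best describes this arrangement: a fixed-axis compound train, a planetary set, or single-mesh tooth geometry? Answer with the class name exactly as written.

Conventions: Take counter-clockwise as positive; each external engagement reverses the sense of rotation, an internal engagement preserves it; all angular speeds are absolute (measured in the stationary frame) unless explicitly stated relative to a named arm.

3-mesh fixed-axis compound train (all bearings frame-fixed)
classification: fixed-axis compound train

fixed-axis compound train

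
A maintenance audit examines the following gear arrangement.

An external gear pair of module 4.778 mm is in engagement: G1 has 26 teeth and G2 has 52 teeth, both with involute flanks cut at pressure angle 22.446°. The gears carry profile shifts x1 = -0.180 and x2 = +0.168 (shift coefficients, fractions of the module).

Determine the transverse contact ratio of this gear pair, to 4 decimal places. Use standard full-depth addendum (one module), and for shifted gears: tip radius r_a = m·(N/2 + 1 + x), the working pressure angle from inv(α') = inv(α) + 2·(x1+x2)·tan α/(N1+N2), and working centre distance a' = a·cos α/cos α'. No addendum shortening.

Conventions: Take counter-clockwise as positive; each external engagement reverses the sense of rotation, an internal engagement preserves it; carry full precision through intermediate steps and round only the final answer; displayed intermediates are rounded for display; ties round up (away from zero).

single-mesh involute tooth geometry (26T engaging 52T at module 4.778)
base radii: r_b1 = 57.408230, r_b2 = 114.816461
tip radii: r_a1 = 66.031960, r_a2 = 129.808704
inv(α') = inv(22.446°) + 2·(-0.180+0.168)·tan α/(26+52) = 0.02122610  ⇒  α' = 22.40323°
a' = a·cos α / cos α' = 186.3420·cos 22.446°/cos 22.40323° = 186.284612
action lengths: √(r_a1²−r_b1²) = 32.626903, √(r_a2²−r_b2²) = 60.559722
base pitch p_b = π·m·cos α = 13.873329
CR = (32.626903 + 60.559722 − 186.284612·sin 22.40323°)/13.873329 = 1.599425
contact ratio ≈ 1.5994

1.5994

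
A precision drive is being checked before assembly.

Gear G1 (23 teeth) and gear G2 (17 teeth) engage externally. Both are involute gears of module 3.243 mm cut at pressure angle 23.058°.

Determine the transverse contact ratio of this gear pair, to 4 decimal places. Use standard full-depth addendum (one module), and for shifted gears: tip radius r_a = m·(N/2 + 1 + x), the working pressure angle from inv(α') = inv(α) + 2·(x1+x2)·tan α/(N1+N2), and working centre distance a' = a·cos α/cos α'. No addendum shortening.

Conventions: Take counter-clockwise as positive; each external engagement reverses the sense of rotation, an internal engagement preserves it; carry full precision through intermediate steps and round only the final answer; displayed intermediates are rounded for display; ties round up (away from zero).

topology: single-mesh involute geometry — m = 3.243, 23T/17T pair
base radii: r_b1 = 34.314999, r_b2 = 25.363260
tip radii: r_a1 = 40.537500, r_a2 = 30.808500
no profile shift: α' = α, a' = a
action lengths: √(r_a1²−r_b1²) = 21.581699, √(r_a2²−r_b2²) = 17.489102
base pitch p_b = π·m·cos α = 9.374239
CR = (21.581699 + 17.489102 − 64.860000·sin 23.05800°)/9.374239 = 1.457991
contact ratio ≈ 1.4580

1.4580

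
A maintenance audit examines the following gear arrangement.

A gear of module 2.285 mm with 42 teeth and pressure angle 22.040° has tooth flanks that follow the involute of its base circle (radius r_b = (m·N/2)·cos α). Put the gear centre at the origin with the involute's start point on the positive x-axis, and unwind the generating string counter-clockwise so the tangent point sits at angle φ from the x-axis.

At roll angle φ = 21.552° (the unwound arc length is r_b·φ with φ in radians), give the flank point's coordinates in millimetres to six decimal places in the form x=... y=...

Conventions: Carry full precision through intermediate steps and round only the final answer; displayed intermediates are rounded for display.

topology: single-mesh involute geometry — m = 2.285, N = 42
pitch radius r_p = m·N/2 = 2.285·42/2 = 47.985000
base radius r_b = r_p·cos α = 47.985000·cos 22.040° = 44.478357
roll angle φ = 21.552° = 0.37615336 rad
x = r_b·(cos φ + φ·sin φ) = 47.514574
y = r_b·(sin φ − φ·cos φ) = 0.777974

x=47.514574 y=0.777974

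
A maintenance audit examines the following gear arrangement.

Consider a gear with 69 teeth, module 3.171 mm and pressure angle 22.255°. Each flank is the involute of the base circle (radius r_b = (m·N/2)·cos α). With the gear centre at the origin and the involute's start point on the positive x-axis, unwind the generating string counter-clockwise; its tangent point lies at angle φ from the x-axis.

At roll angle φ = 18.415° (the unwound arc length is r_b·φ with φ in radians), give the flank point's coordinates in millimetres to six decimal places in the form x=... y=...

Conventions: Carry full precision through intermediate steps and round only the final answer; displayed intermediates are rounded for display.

x=106.345313 y=1.108992

single-mesh involute tooth geometry (69T wheel at module 3.171)
pitch radius r_p = m·N/2 = 3.171·69/2 = 109.399500
base radius r_b = r_p·cos α = 109.399500·cos 22.255° = 101.250053
roll angle φ = 18.415° = 0.32140238 rad
x = r_b·(cos φ + φ·sin φ) = 106.345313
y = r_b·(sin φ − φ·cos φ) = 1.108992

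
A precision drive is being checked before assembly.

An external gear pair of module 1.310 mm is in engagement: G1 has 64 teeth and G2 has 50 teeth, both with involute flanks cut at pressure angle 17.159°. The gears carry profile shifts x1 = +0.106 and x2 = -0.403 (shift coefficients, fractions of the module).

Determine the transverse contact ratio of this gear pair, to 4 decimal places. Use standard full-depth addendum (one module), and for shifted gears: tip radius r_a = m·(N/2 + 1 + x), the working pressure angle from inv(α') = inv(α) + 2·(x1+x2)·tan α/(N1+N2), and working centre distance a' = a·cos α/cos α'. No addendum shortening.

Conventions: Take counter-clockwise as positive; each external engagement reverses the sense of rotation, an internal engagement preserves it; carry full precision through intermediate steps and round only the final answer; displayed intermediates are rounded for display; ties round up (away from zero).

2.0466

class = single-mesh tooth geometry [involute pair 64T × 50T, m = 1.310]
base radii: r_b1 = 40.054129, r_b2 = 31.292288
tip radii: r_a1 = 43.368860, r_a2 = 33.532070
inv(α') = inv(17.159°) + 2·(+0.106-0.403)·tan α/(64+50) = 0.00767784  ⇒  α' = 16.12793°
a' = a·cos α / cos α' = 74.6700·cos 17.159°/cos 16.12793° = 74.269372
action lengths: √(r_a1²−r_b1²) = 16.629034, √(r_a2²−r_b2²) = 12.049581
base pitch p_b = π·m·cos α = 3.932305
CR = (16.629034 + 12.049581 − 74.269372·sin 16.12793°)/3.932305 = 2.046599
contact ratio ≈ 2.0466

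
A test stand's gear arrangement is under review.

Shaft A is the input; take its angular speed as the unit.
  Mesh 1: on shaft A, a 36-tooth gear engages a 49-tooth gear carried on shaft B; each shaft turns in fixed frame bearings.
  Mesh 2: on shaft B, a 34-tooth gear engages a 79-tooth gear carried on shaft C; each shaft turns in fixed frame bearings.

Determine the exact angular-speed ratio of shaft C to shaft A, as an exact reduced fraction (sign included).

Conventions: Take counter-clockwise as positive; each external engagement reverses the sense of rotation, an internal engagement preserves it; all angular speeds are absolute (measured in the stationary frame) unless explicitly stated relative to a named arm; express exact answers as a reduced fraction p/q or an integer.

1224/3871

class = fixed-axis compound train [2 meshes; 2 ratios multiply, 2 sense flips]
mesh 1 [36T→49T]: running ratio 36/49, sense −
mesh 2 [34T→79T]: running ratio 1224/3871, sense +
ω_out/ω_in = 1224/3871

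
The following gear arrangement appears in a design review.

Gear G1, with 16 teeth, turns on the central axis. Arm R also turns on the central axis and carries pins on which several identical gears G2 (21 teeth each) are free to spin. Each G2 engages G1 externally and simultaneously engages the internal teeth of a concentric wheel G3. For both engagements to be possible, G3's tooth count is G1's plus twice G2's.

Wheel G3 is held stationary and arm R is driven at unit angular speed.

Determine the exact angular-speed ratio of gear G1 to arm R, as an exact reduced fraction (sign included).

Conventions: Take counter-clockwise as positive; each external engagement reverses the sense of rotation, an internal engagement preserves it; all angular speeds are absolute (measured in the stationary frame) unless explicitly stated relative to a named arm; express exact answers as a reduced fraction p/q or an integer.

37/8

topology: planetary set — G1 16T / G2 21T / G3 58T, arm = carrier (Willis)
ring teeth: 16 + 2·21 = 58
16(ω_sun−ω_arm) = −58(ω_ring−ω_arm),  ω_ring = 0, ω_arm = 1
ω_sun = 1 − (58/16)(0−1) = 37/8
ω_out/ω_in = 37/8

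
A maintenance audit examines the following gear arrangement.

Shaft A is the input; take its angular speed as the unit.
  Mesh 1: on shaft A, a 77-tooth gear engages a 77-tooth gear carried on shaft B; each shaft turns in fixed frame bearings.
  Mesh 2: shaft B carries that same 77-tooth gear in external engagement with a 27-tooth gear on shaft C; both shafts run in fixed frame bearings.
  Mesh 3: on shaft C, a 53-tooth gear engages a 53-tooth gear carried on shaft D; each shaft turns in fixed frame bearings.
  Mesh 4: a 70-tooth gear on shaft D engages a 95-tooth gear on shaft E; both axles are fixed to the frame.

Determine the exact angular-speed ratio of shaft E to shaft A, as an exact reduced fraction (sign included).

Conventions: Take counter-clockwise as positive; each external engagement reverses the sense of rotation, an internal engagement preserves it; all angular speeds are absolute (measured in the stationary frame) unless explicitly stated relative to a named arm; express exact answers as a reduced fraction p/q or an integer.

1078/513

class = fixed-axis compound train [4 meshes; 4 ratios multiply, 4 sense flips]
mesh 1 [77T→77T]: running ratio 1, sense −
mesh 2 [77T→27T]: running ratio 77/27, sense +
mesh 3 [53T→53T]: running ratio 77/27, sense −
mesh 4 [70T→95T]: running ratio 1078/513, sense +
ω_out/ω_in = 1078/513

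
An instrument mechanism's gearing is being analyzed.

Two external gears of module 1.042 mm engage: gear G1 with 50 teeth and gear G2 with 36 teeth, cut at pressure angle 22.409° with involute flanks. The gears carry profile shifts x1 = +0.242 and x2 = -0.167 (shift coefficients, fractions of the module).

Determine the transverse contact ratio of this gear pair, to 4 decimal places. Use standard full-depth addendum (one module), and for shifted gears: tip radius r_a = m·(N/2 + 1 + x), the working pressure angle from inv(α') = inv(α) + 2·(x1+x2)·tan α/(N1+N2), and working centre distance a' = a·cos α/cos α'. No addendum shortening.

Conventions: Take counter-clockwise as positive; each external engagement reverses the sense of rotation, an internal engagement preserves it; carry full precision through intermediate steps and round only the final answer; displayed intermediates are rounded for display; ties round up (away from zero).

recognized (one external pair, fixed centres): single-mesh tooth geometry, m = 1.042, N1 = 50, N2 = 36
base radii: r_b1 = 24.082865, r_b2 = 17.339662
tip radii: r_a1 = 27.344164, r_a2 = 19.623986
inv(α') = inv(22.409°) + 2·(+0.242-0.167)·tan α/(50+36) = 0.02196242  ⇒  α' = 22.64850°
a' = a·cos α / cos α' = 44.8060·cos 22.409°/cos 22.64850° = 44.883755
action lengths: √(r_a1²−r_b1²) = 12.950635, √(r_a2²−r_b2²) = 9.188957
base pitch p_b = π·m·cos α = 3.026342
CR = (12.950635 + 9.188957 − 44.883755·sin 22.64850°)/3.026342 = 1.604547
contact ratio ≈ 1.6045

1.6045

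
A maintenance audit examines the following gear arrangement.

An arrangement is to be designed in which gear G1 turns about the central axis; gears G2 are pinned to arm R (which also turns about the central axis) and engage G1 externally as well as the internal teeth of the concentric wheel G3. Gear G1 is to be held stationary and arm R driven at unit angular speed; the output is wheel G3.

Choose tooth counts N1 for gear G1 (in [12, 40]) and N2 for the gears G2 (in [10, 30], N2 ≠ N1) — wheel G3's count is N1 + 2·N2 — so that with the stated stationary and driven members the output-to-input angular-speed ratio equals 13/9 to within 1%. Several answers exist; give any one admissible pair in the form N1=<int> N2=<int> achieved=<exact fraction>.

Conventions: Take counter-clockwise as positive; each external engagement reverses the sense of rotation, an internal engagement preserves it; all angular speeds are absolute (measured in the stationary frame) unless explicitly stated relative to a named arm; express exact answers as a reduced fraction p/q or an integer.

topology: planetary set — design target 13/9, arm = carrier (Willis)
Willis with ω_sun = 0: ω_ring/ω_arm = (N1+N3)/N3; set equal to 13/9  ⇒  N3/N1 = 1/(13/9 − 1) = 9/4
N3 = N1 + 2·N2  ⇒  N2/N1 = (N3/N1 − 1)/2 = (9/4 − 1)/2 = 5/8
smallest multiple with N1 ≥ 12 and N2 ≥ 10: k = 2  ⇒  N1 = 2·8 = 16, N2 = 2·5 = 10 (N1 ≤ 40, N2 ≤ 30, N2 ≠ N1 ✓), N3 = 16 + 2·10 = 36
check: (N1+N3)/N3 with N1 = 16, N3 = 36 gives 13/9; |achieved − target| = 0 ≤ 13/900 ✓

N1=16 N2=10 achieved=13/9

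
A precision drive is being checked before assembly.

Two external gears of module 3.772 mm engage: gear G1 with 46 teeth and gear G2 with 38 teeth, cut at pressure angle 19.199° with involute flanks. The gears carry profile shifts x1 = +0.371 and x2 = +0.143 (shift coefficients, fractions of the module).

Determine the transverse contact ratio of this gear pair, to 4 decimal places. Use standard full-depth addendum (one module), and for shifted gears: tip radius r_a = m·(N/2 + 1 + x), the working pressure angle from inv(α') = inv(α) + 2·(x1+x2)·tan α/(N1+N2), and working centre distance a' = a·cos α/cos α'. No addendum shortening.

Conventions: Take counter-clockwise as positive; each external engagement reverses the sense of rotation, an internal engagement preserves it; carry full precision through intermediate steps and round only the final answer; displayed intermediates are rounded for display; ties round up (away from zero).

topology: single-mesh involute geometry — m = 3.772, 46T/38T pair
base radii: r_b1 = 81.930814, r_b2 = 67.681977
tip radii: r_a1 = 91.927412, r_a2 = 75.979396
inv(α') = inv(19.199°) + 2·(+0.371+0.143)·tan α/(46+38) = 0.01739303  ⇒  α' = 21.01870°
a' = a·cos α / cos α' = 158.4240·cos 19.199°/cos 21.01870° = 160.277080
action lengths: √(r_a1²−r_b1²) = 41.689216, √(r_a2²−r_b2²) = 34.525622
base pitch p_b = π·m·cos α = 11.191011
CR = (41.689216 + 34.525622 − 160.277080·sin 21.01870°)/11.191011 = 1.673472
contact ratio ≈ 1.6735

1.6735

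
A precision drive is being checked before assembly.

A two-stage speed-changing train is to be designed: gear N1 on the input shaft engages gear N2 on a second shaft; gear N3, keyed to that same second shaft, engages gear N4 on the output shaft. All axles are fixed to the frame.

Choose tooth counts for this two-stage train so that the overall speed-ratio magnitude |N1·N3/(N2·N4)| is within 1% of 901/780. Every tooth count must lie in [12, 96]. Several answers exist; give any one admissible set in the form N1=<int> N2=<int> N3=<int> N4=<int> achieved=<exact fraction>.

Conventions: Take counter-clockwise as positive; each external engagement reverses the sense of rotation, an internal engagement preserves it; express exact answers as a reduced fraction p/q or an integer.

N1=17 N2=12 N3=53 N4=65 achieved=901/780

2-stage fixed-axis compound train for ratio 901/780
target = 901/780 in lowest terms: an exact hit needs N1·N3 = k·901 and N2·N4 = k·780 for one integer k, every count in [12, 96]; additionally prefer no 1:1 stage (N1 ≠ N2, N3 ≠ N4)
k = 1: N1·N3 = 901 = 17·53, N2·N4 = 780 = 12·65
achieved = 17·53/(12·65) = 901/780; |achieved − target| = 0 ≤ 901/78000 ✓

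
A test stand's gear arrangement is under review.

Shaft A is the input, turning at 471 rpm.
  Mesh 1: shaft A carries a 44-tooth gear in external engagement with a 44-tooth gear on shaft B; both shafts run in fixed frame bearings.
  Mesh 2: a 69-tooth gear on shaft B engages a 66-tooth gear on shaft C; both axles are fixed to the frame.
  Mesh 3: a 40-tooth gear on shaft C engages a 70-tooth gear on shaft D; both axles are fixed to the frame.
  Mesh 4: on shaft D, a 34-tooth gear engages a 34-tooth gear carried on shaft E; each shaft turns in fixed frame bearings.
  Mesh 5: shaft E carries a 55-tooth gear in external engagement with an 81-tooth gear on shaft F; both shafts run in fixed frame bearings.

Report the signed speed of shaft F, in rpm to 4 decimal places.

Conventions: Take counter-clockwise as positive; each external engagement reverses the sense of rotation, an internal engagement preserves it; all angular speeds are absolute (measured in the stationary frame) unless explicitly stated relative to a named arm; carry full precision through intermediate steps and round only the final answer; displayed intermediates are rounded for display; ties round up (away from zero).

class = fixed-axis compound train [5 meshes; 5 ratios multiply, 5 sense flips]
mesh 1 [44T→44T]: ω = 471.0000×44/44 = 471.0000 rpm, sense flips to −
mesh 2 [69T→66T]: ω = 471.0000×69/66 = 492.4091 rpm, sense flips to +
mesh 3 [40T→70T]: ω = 492.4091×40/70 = 281.3766 rpm, sense flips to −
mesh 4 [34T→34T]: ω = 281.3766×34/34 = 281.3766 rpm, sense flips to +
mesh 5 [55T→81T]: ω = 281.3766×55/81 = 191.0582 rpm, sense flips to −
signed output speed = -191.0582 rpm

-191.0582 rpm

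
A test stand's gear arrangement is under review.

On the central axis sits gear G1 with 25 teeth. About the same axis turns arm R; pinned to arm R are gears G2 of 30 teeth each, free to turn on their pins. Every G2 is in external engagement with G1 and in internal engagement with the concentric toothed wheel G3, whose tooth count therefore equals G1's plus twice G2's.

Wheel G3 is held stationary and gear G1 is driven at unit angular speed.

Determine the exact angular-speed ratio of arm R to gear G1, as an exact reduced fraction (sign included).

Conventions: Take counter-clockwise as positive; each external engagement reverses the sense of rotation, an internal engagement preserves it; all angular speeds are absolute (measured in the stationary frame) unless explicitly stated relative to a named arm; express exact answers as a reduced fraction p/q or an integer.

topology: planetary set — G1 25T / G2 30T / G3 85T, arm = carrier (Willis)
ring teeth: 25 + 2·30 = 85
25(ω_sun−ω_arm) = −85(ω_ring−ω_arm),  ω_ring = 0, ω_sun = 1
25(1−ω_arm) = −85(0−ω_arm)  ⇒  110·ω_arm = 25  ⇒  ω_arm = 5/22
ω_out/ω_in = 5/22

5/22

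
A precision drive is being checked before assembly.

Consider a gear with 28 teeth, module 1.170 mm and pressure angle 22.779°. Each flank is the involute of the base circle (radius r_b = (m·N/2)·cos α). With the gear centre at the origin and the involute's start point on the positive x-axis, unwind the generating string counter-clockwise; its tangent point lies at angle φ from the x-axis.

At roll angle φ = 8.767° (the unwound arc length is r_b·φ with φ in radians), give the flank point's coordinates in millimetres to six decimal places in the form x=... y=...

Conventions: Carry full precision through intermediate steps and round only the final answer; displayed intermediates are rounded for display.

single-mesh involute tooth geometry (28T wheel at module 1.170)
pitch radius r_p = m·N/2 = 1.170·28/2 = 16.380000
base radius r_b = r_p·cos α = 16.380000·cos 22.779° = 15.102444
roll angle φ = 8.767° = 0.15301302 rad
x = r_b·(cos φ + φ·sin φ) = 15.278207
y = r_b·(sin φ − φ·cos φ) = 0.017993

x=15.278207 y=0.017993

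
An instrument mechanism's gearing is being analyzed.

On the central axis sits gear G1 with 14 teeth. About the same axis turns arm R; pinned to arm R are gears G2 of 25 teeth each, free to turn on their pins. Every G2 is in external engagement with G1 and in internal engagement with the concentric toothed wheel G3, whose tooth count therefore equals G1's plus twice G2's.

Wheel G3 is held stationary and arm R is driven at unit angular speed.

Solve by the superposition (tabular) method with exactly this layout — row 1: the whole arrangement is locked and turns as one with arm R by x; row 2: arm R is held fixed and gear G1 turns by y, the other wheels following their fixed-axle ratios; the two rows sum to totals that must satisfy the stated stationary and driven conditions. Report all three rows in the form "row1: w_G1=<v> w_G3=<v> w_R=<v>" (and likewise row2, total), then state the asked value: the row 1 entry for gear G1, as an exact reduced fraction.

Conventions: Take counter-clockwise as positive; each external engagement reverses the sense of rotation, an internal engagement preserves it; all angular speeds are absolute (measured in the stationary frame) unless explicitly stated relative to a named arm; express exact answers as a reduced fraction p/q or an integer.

row1: w_G1=1 w_G3=1 w_R=1
row2: w_G1=32/7 w_G3=-1 w_R=0
total: w_G1=39/7 w_G3=0 w_R=1
asked value: 1

planetary set (14T centre, 25T on arm, 64T internal) — Willis relation
superposition row 1 [locked train]: every member turns x
row 2 (arm held, sun turns y): ω_ring = −(14/64)·y, ω_arm = 0
boundary: total ω_ring = x − (14/64)·y = 0 and total ω_arm = x = 1  ⇒  y = 32/7, x = 1
row 2 ring = −(14/64)·32/7 = -1
totals (row 1 + row 2): sun 1 + 32/7 = 39/7, ring 1 + (-1) = 0, arm 1 + 0 = 1
asked cell (row1, sun) = 1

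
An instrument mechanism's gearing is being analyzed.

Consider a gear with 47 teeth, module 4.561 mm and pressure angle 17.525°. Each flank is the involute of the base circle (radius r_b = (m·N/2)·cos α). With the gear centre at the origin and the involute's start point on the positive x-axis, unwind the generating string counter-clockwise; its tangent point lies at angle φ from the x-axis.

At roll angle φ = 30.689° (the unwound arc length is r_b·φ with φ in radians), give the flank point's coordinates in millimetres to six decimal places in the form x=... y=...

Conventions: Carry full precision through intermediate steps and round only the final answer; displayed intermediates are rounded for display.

single-mesh involute tooth geometry (47T wheel at module 4.561)
pitch radius r_p = m·N/2 = 4.561·47/2 = 107.183500
base radius r_b = r_p·cos α = 107.183500·cos 17.525° = 102.208648
roll angle φ = 30.689° = 0.53562409 rad
x = r_b·(cos φ + φ·sin φ) = 115.835200
y = r_b·(sin φ − φ·cos φ) = 5.086694

x=115.835200 y=5.086694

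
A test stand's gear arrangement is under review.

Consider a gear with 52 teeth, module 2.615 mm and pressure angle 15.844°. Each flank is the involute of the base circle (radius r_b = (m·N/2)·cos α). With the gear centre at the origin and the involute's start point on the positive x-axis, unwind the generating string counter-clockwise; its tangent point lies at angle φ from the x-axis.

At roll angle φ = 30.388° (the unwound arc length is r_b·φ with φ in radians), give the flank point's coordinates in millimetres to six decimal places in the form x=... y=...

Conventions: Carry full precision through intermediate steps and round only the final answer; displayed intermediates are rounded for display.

x=73.969344 y=3.162098

topology: single-mesh involute geometry — m = 2.615, N = 52
pitch radius r_p = m·N/2 = 2.615·52/2 = 67.990000
base radius r_b = r_p·cos α = 67.990000·cos 15.844° = 65.406966
roll angle φ = 30.388° = 0.53037065 rad
x = r_b·(cos φ + φ·sin φ) = 73.969344
y = r_b·(sin φ − φ·cos φ) = 3.162098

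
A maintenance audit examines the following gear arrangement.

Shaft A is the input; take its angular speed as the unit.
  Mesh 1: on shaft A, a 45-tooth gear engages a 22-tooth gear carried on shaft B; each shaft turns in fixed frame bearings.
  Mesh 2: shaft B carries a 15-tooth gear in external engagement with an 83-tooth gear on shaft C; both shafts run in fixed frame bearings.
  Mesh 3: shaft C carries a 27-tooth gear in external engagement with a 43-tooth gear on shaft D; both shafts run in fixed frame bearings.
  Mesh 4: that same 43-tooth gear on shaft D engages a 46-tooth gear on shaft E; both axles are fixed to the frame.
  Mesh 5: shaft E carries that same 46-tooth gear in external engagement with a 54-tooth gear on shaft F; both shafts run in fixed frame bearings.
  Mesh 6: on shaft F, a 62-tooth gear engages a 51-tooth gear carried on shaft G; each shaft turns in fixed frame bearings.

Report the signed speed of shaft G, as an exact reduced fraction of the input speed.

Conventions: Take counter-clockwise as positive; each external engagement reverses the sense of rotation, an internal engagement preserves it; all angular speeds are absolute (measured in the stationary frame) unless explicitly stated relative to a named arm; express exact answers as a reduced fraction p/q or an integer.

6975/31042

6-mesh fixed-axis compound train (all bearings frame-fixed)
mesh 1 [45T→22T]: |ω|/ω_in = 1×45/22 = 45/22, sense flips to −
mesh 2 [15T→83T]: |ω|/ω_in = (45/22)×15/83 = 675/1826, sense flips to +
mesh 3 [27T→43T]: |ω|/ω_in = (675/1826)×27/43 = 18225/78518, sense flips to −
mesh 4 [43T→46T]: |ω|/ω_in = (18225/78518)×43/46 = 18225/83996, sense flips to +
mesh 5 [46T→54T]: |ω|/ω_in = (18225/83996)×46/54 = 675/3652, sense flips to −
mesh 6 [62T→51T]: |ω|/ω_in = (675/3652)×62/51 = 6975/31042, sense flips to +
signed output speed (× input speed) = 6975/31042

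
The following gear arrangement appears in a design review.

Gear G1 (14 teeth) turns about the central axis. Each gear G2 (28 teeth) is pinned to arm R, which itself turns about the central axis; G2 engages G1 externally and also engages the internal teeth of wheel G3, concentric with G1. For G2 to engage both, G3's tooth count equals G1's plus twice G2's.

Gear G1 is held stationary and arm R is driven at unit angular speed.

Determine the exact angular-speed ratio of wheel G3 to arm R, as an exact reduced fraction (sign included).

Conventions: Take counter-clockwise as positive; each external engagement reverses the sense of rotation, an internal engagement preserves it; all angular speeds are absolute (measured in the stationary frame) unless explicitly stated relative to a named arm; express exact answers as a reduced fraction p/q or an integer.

6/5

class = planetary set [G3 = 14+2·28 = 70; Willis about the carrier]
ring teeth: 14 + 2·28 = 70
14(ω_sun−ω_arm) = −70(ω_ring−ω_arm),  ω_sun = 0, ω_arm = 1
ω_ring = 1 − (14/70)(0−1) = 6/5
ω_out/ω_in = 6/5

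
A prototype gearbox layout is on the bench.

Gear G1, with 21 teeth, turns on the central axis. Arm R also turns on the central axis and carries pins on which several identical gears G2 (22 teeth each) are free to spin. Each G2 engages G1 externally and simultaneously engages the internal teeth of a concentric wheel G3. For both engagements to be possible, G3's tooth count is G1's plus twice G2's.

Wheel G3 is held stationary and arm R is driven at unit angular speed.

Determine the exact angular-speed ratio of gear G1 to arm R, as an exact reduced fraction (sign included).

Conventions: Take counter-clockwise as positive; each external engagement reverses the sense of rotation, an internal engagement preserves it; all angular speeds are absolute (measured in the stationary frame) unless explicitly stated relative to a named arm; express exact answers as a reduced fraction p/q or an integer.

86/21

planetary set (21T centre, 22T on arm, 65T internal) — Willis relation
ring teeth: 21 + 2·22 = 65
21(ω_sun−ω_arm) = −65(ω_ring−ω_arm),  ω_ring = 0, ω_arm = 1
ω_sun = 1 − (65/21)(0−1) = 86/21
ω_out/ω_in = 86/21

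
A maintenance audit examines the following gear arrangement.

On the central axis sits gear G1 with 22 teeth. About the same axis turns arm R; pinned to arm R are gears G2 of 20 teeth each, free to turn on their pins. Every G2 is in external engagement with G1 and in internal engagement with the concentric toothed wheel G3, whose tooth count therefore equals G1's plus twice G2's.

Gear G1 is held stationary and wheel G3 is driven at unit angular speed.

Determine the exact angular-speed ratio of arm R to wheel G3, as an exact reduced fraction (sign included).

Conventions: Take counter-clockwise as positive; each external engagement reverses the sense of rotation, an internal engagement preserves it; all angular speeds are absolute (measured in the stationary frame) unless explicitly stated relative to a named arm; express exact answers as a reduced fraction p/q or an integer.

31/42

topology: planetary set — G1 22T / G2 20T / G3 62T, arm = carrier (Willis)
ring teeth: 22 + 2·20 = 62
22(ω_sun−ω_arm) = −62(ω_ring−ω_arm),  ω_sun = 0, ω_ring = 1
22(0−ω_arm) = −62(1−ω_arm)  ⇒  84·ω_arm = 62  ⇒  ω_arm = 31/42
ω_out/ω_in = 31/42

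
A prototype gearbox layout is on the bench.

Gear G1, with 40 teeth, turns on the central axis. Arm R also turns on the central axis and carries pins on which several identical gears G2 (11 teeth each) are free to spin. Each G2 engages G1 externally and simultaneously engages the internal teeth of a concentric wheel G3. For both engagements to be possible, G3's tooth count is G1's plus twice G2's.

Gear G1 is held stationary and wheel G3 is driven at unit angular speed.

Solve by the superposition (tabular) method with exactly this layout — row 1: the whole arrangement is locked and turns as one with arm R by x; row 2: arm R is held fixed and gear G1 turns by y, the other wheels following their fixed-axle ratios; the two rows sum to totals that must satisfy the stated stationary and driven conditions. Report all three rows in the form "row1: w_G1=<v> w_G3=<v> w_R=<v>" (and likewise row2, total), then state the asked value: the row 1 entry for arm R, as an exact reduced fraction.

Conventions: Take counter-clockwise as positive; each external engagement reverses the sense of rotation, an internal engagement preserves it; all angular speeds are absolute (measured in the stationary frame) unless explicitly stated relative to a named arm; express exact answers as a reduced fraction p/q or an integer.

row1: w_G1=31/51 w_G3=31/51 w_R=31/51
row2: w_G1=-31/51 w_G3=20/51 w_R=0
total: w_G1=0 w_G3=1 w_R=31/51
asked value: 31/51

planetary set (40T centre, 11T on arm, 62T internal) — Willis relation
row 1: whole set turns with the arm by x
row 2 — arm fixed, fixed-axis ratios: sun y, ring −(40/62)·y, arm 0
boundary: total ω_sun = x + y = 0 and total ω_ring = x − (40/62)·y = 1  ⇒  y = -31/51, x = 31/51
row 2 ring = −(40/62)·(-31/51) = 20/51
totals (row 1 + row 2): sun 31/51 + (-31/51) = 0, ring 31/51 + 20/51 = 1, arm 31/51 + 0 = 31/51
asked cell (row1, arm) = 31/51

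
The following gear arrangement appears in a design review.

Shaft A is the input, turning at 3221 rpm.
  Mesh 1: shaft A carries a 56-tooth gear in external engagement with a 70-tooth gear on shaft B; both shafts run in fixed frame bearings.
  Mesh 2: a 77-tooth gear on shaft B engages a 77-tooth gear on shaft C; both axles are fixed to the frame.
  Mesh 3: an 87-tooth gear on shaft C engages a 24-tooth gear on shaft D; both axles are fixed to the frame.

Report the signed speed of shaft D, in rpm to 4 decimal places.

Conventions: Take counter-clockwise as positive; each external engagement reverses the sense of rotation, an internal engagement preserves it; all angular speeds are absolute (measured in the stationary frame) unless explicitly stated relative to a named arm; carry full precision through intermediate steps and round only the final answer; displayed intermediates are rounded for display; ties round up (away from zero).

recognized (4 fixed axles, 3 meshes): fixed-axis compound train
mesh 1 [56T→70T]: ω = 3221.0000×56/70 = 2576.8000 rpm, sense flips to −
mesh 2 [77T→77T]: ω = 2576.8000×77/77 = 2576.8000 rpm, sense flips to +
mesh 3 [87T→24T]: ω = 2576.8000×87/24 = 9340.9000 rpm, sense flips to −
signed output speed = -9340.9000 rpm

-9340.9000 rpm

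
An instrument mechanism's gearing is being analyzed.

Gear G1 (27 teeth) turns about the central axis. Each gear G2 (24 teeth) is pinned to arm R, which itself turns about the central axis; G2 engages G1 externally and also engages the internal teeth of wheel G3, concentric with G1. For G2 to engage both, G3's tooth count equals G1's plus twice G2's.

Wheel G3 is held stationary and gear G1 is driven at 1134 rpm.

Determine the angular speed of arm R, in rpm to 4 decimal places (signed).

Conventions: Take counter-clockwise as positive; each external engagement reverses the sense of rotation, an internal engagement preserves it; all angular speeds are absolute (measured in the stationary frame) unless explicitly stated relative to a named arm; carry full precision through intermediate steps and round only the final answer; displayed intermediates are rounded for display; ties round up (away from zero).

+300.1765 rpm

recognized (axles ride arm R): planetary set, 27/24/75 teeth
normalise by the input: solve with ω_sun = 1, then scale by 1134 rpm
ring teeth: 27 + 2·24 = 75
27(ω_sun−ω_arm) = −75(ω_ring−ω_arm),  ω_ring = 0, ω_sun = 1
27(1−ω_arm) = −75(0−ω_arm)  ⇒  102·ω_arm = 27  ⇒  ω_arm = 9/34
scale: ω_arm = 9/34 × 1134 rpm = +300.1765 rpm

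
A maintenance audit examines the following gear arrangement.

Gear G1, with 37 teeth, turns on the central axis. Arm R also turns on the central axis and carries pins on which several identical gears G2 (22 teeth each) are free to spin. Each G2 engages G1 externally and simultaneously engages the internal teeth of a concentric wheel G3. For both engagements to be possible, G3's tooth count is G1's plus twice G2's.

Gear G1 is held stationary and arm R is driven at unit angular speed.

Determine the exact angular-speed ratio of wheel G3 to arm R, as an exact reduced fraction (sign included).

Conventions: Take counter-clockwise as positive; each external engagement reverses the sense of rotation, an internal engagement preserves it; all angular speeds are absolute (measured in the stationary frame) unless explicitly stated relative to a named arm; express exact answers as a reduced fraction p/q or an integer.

118/81

planetary set (37T centre, 22T on arm, 81T internal) — Willis relation
ring teeth: 37 + 2·22 = 81
37(ω_sun−ω_arm) = −81(ω_ring−ω_arm),  ω_sun = 0, ω_arm = 1
ω_ring = 1 − (37/81)(0−1) = 118/81
ω_out/ω_in = 118/81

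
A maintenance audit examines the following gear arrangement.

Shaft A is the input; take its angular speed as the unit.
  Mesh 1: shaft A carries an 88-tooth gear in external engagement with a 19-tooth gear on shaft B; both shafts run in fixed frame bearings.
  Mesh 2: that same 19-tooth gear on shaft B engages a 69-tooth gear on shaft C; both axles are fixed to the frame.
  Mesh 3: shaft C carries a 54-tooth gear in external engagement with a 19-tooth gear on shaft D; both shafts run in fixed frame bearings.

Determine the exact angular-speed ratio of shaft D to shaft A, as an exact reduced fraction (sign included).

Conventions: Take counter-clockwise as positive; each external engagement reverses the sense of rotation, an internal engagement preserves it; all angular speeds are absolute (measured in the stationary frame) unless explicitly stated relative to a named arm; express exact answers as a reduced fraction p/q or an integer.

-1584/437

class = fixed-axis compound train [3 meshes; 3 ratios multiply, 3 sense flips]
mesh 1 [88T→19T]: running ratio 88/19, sense −
mesh 2 [19T→69T]: running ratio 88/69, sense +
mesh 3 [54T→19T]: running ratio 1584/437, sense −
ω_out/ω_in = -1584/437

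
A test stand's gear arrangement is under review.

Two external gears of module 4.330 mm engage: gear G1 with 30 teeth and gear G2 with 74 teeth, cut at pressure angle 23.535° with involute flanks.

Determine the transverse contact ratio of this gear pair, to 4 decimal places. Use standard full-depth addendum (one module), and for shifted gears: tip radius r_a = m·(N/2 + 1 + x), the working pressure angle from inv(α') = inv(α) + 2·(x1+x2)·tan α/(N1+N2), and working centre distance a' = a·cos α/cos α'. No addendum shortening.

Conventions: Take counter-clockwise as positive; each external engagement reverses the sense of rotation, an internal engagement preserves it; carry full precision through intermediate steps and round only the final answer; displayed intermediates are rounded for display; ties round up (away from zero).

single-mesh involute tooth geometry (30T engaging 74T at module 4.330)
base radii: r_b1 = 59.547220, r_b2 = 146.883143
tip radii: r_a1 = 69.280000, r_a2 = 164.540000
no profile shift: α' = α, a' = a
action lengths: √(r_a1²−r_b1²) = 35.409702, √(r_a2²−r_b2²) = 74.153584
base pitch p_b = π·m·cos α = 12.471541
CR = (35.409702 + 74.153584 − 225.160000·sin 23.53500°)/12.471541 = 1.575974
contact ratio ≈ 1.5760

1.5760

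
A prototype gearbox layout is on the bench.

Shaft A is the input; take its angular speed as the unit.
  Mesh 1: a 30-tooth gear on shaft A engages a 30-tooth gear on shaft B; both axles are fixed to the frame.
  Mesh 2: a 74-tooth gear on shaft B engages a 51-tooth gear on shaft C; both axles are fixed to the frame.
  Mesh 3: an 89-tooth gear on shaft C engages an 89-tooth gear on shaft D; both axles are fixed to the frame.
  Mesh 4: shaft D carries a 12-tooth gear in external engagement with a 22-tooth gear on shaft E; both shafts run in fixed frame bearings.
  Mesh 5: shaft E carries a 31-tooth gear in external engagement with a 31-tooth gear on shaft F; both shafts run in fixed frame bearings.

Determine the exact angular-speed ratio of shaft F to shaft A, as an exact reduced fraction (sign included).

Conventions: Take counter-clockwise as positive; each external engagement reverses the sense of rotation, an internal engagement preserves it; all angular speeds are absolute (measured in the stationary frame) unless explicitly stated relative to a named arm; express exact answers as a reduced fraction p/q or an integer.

class = fixed-axis compound train [5 meshes; 5 ratios multiply, 5 sense flips]
mesh 1 [30T→30T]: running ratio 1, sense −
mesh 2 [74T→51T]: running ratio 74/51, sense +
mesh 3 [89T→89T]: running ratio 74/51, sense −
mesh 4 [12T→22T]: running ratio 148/187, sense +
mesh 5 [31T→31T]: running ratio 148/187, sense −
ω_out/ω_in = -148/187

-148/187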